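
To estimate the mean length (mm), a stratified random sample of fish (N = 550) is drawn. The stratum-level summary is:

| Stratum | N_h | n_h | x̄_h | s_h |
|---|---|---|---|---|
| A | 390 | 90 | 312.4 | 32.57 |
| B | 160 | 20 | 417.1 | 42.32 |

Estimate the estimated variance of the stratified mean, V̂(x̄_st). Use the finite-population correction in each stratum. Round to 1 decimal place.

V̂(x̄_st) ≈ 11.2

V̂(x̄_st) = Σ W_h² (1 − n_h/N_h) s_h²/n_h, with W_h = N_h/N and N = 550:
  stratum A: (390/550)²·(1 − 90/390)·32.57²/90 = 4.55883
  stratum B: (160/550)²·(1 − 20/160)·42.32²/20 = 6.63108
V̂(x̄_st) = 11.1899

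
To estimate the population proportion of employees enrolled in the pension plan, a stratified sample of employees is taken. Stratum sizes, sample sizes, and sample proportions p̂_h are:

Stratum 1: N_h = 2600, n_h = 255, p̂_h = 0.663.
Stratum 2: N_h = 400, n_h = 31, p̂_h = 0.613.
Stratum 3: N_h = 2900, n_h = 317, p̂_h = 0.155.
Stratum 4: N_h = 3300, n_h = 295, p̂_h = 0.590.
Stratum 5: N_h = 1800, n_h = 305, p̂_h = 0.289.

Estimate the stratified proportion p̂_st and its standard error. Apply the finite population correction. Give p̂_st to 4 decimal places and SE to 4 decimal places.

p̂_st ≈ 0.4442, SE ≈ 0.0127

N = 11000; stratum weights W_h = N_h/N.
p̂_st = Σ W_h p̂_h = (2600·0.663 + 400·0.613 + 2900·0.155 + 3300·0.590 + 1800·0.289)/11000 = 0.44415
V̂(p̂_st) = Σ W_h² (1 − n_h/N_h) p̂_h(1−p̂_h)/(n_h−1):
  stratum 1: (2600/11000)²·(1 − 255/2600)·0.663·0.337/254 = 4.43242e-05
  stratum 2: (400/11000)²·(1 − 31/400)·0.613·0.387/30 = 9.64609e-06
  stratum 3: (2900/11000)²·(1 − 317/2900)·0.155·0.845/316 = 2.56589e-05
  stratum 4: (3300/11000)²·(1 − 295/3300)·0.590·0.410/294 = 6.74313e-05
  stratum 5: (1800/11000)²·(1 − 305/1800)·0.289·0.711/304 = 1.50322e-05
V̂(p̂_st) = 0.000162093; SE = √V̂ = 0.0127316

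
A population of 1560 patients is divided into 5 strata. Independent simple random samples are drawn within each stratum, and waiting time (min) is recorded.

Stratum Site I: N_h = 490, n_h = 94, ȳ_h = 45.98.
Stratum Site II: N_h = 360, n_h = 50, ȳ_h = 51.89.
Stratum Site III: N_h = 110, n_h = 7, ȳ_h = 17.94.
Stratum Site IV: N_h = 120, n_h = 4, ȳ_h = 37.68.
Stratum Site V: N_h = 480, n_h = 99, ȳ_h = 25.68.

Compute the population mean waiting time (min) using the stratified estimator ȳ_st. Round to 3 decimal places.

N = Σ N_h = 1560. Stratum weights W_h = N_h/N.
ȳ_st = (490·45.98 + 360·51.89 + 110·17.94 + 120·37.68 + 480·25.68) / 1560 = 38.48205

ȳ_st ≈ 38.482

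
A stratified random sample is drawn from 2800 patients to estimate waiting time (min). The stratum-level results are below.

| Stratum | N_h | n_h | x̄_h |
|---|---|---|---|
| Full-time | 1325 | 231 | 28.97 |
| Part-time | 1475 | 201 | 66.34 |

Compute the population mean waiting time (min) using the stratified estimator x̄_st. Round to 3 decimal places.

N = Σ N_h = 2800. Stratum weights W_h = N_h/N.
x̄_st = (1325·28.97 + 1475·66.34) / 2800 = 48.65598

x̄_st ≈ 48.656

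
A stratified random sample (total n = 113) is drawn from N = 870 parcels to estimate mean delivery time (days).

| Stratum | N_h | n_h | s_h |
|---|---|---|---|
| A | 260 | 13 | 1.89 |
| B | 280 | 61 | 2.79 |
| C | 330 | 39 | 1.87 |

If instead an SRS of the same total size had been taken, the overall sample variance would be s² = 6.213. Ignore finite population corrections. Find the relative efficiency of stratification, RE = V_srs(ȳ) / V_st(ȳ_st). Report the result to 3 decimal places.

RE ≈ 1.085

V̂(ȳ_st) = Σ W_h² s_h²/n_h, with W_h = N_h/N and N = 870:
  stratum A: (260/870)²·1.89²/13 = 0.0245408
  stratum B: (280/870)²·2.79²/61 = 0.0132177
  stratum C: (330/870)²·1.87²/39 = 0.0129005
V_st = 0.050659
V_srs = s²/n = 6.213/113 = 0.0549823
Relative efficiency = V_srs / V_st = 0.0549823/0.050659 = 1.0853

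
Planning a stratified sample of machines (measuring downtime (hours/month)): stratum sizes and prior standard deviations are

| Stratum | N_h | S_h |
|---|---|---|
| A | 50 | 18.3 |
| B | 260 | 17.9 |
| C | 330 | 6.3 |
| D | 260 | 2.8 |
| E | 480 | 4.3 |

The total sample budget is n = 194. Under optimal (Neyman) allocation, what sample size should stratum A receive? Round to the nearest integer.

17

Neyman allocation: n_h = n · N_h S_h / Σ N_i S_i, with n = 194.
  stratum A: N_h·S_h = 50·18.3 = 915.00
  stratum B: N_h·S_h = 260·17.9 = 4654.00
  stratum C: N_h·S_h = 330·6.3 = 2079.00
  stratum D: N_h·S_h = 260·2.8 = 728.00
  stratum E: N_h·S_h = 480·4.3 = 2064.00
Σ N_h S_h = 10440.00
n for stratum A = 194·915.00/10440.00 = 17.003 → 17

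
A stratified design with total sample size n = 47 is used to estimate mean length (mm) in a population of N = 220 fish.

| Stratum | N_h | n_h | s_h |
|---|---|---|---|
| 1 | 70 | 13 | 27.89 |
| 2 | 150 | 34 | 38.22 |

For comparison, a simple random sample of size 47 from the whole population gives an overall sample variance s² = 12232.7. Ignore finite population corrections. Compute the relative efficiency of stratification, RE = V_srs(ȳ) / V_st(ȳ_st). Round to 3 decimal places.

RE ≈ 9.999

V̂(ȳ_st) = Σ W_h² s_h²/n_h, with W_h = N_h/N and N = 220:
  stratum 1: (70/220)²·27.89²/13 = 6.05765
  stratum 2: (150/220)²·38.22²/34 = 19.9728
V_st = 26.0305
V_srs = s²/n = 12232.7/47 = 260.27
Relative efficiency = V_srs / V_st = 260.27/26.0305 = 9.9987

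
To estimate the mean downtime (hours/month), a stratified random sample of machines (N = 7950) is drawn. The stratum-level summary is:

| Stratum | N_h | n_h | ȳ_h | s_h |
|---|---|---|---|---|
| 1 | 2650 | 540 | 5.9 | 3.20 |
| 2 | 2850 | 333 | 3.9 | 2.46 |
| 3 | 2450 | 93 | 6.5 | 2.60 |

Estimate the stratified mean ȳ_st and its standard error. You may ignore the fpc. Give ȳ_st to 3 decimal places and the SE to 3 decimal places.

ȳ_st ≈ 5.368, SE ≈ 0.107

ȳ_st = Σ W_h ȳ_h = (2650·5.9 + 2850·3.9 + 2450·6.5)/7950 = 5.36792
V̂(ȳ_st) = Σ W_h² s_h²/n_h, with W_h = N_h/N and N = 7950:
  stratum 1: (2650/7950)²·3.20²/540 = 0.002107
  stratum 2: (2850/7950)²·2.46²/333 = 0.00233551
  stratum 3: (2450/7950)²·2.60²/93 = 0.00690338
V̂(ȳ_st) = 0.0113459
SE(ȳ_st) = √0.0113459 = 0.106517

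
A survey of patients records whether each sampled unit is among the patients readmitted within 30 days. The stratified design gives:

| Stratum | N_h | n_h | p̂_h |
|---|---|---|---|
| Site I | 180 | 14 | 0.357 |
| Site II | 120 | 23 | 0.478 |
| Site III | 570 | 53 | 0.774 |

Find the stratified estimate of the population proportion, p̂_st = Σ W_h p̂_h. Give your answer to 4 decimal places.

N = 870; stratum weights W_h = N_h/N.
p̂_st = Σ W_h p̂_h = (180·0.357 + 120·0.478 + 570·0.774)/870 = 0.64690

p̂_st ≈ 0.6469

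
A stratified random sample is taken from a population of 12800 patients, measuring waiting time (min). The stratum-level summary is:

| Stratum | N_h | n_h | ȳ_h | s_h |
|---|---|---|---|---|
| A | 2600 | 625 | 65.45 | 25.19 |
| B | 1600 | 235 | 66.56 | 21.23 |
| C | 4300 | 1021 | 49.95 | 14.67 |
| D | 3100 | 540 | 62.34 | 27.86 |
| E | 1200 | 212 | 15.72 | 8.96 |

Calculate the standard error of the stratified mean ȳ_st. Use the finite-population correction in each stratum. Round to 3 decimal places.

SE(ȳ_st) ≈ 0.385

V̂(ȳ_st) = Σ W_h² (1 − n_h/N_h) s_h²/n_h, with W_h = N_h/N and N = 12800:
  stratum A: (2600/12800)²·(1 − 625/2600)·25.19²/625 = 0.0318198
  stratum B: (1600/12800)²·(1 − 235/1600)·21.23²/235 = 0.0255661
  stratum C: (4300/12800)²·(1 − 1021/4300)·14.67²/1021 = 0.0181395
  stratum D: (3100/12800)²·(1 − 540/3100)·27.86²/540 = 0.0696226
  stratum E: (1200/12800)²·(1 − 212/1200)·8.96²/212 = 0.0027403
V̂(ȳ_st) = 0.147888
SE(ȳ_st) = √0.147888 = 0.384562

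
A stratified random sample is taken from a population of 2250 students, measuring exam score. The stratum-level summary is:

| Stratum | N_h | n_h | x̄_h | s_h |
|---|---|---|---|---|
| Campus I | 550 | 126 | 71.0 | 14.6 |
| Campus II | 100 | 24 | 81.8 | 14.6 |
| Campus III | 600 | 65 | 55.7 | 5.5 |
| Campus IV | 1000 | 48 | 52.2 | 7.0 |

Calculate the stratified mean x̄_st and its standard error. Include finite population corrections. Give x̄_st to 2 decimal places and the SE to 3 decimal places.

x̄_st ≈ 59.04, SE ≈ 0.559

x̄_st = Σ W_h x̄_h = (550·71.0 + 100·81.8 + 600·55.7 + 1000·52.2)/2250 = 59.04444
V̂(x̄_st) = Σ W_h² (1 − n_h/N_h) s_h²/n_h, with W_h = N_h/N and N = 2250:
  stratum Campus I: (550/2250)²·(1 − 126/550)·14.6²/126 = 0.0779289
  stratum Campus II: (100/2250)²·(1 − 24/100)·14.6²/24 = 0.0133335
  stratum Campus III: (600/2250)²·(1 − 65/600)·5.5²/65 = 0.0295088
  stratum Campus IV: (1000/2250)²·(1 − 48/1000)·7.0²/48 = 0.191967
V̂(x̄_st) = 0.312738
SE(x̄_st) = √0.312738 = 0.55923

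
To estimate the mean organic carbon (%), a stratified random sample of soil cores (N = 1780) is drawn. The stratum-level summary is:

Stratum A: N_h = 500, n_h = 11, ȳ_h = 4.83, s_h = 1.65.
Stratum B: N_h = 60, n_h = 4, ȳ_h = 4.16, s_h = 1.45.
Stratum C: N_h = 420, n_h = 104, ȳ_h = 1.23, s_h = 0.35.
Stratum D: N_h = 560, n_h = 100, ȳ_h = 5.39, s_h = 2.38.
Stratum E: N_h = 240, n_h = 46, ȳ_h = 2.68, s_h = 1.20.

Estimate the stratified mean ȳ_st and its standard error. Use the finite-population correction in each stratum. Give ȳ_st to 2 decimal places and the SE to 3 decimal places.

ȳ_st = Σ W_h ȳ_h = (500·4.83 + 60·4.16 + 420·1.23 + 560·5.39 + 240·2.68)/1780 = 3.84427
V̂(ȳ_st) = Σ W_h² (1 − n_h/N_h) s_h²/n_h, with W_h = N_h/N and N = 1780:
  stratum A: (500/1780)²·(1 − 11/500)·1.65²/11 = 0.0190992
  stratum B: (60/1780)²·(1 − 4/60)·1.45²/4 = 0.000557411
  stratum C: (420/1780)²·(1 − 104/420)·0.35²/104 = 4.934e-05
  stratum D: (560/1780)²·(1 − 100/560)·2.38²/100 = 0.00460532
  stratum E: (240/1780)²·(1 − 46/240)·1.20²/46 = 0.000460021
V̂(ȳ_st) = 0.0247712
SE(ȳ_st) = √0.0247712 = 0.157389

ȳ_st ≈ 3.84, SE ≈ 0.157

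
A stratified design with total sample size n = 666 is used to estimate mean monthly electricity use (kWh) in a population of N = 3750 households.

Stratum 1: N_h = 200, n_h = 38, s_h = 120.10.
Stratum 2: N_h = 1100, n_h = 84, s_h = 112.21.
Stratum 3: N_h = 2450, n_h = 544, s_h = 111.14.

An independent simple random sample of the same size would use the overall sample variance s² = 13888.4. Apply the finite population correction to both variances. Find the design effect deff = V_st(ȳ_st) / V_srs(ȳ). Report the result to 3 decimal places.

deff ≈ 1.185

V̂(ȳ_st) = Σ W_h² (1 − n_h/N_h) s_h²/n_h, with W_h = N_h/N and N = 3750:
  stratum 1: (200/3750)²·(1 − 38/200)·120.10²/38 = 0.874551
  stratum 2: (1100/3750)²·(1 − 84/1100)·112.21²/84 = 11.9126
  stratum 3: (2450/3750)²·(1 − 544/2450)·111.14²/544 = 7.53995
V_st = 20.3271
V_srs = (1 − 666/3750)·13888.4/666 = 17.1499
deff = V_st / V_srs = 20.3271/17.1499 = 1.1853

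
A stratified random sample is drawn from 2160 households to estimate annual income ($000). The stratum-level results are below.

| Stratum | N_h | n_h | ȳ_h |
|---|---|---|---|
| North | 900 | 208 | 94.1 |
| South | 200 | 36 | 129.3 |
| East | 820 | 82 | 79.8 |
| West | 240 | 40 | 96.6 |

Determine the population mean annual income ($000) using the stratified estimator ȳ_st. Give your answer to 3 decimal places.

N = Σ N_h = 2160. Stratum weights W_h = N_h/N.
ȳ_st = (900·94.1 + 200·129.3 + 820·79.8 + 240·96.6) / 2160 = 92.20833

ȳ_st ≈ 92.208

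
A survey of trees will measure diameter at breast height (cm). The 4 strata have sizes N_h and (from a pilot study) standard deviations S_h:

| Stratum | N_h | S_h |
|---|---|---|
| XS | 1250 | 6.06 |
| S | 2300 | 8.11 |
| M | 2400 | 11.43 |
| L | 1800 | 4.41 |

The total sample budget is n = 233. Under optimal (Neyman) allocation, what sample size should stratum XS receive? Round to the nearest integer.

29

Neyman allocation: n_h = n · N_h S_h / Σ N_i S_i, with n = 233.
  stratum XS: N_h·S_h = 1250·6.06 = 7575.00
  stratum S: N_h·S_h = 2300·8.11 = 18653.00
  stratum M: N_h·S_h = 2400·11.43 = 27432.00
  stratum L: N_h·S_h = 1800·4.41 = 7938.00
Σ N_h S_h = 61598.00
n for stratum XS = 233·7575.00/61598.00 = 28.653 → 29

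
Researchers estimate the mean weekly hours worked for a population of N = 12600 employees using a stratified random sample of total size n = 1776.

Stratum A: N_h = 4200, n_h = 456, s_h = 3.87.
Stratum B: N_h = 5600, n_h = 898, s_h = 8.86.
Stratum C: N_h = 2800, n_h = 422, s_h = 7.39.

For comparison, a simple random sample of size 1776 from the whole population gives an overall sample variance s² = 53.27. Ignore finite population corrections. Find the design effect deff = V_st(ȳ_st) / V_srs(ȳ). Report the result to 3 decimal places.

V̂(ȳ_st) = Σ W_h² s_h²/n_h, with W_h = N_h/N and N = 12600:
  stratum A: (4200/12600)²·3.87²/456 = 0.00364934
  stratum B: (5600/12600)²·8.86²/898 = 0.0172674
  stratum C: (2800/12600)²·7.39²/422 = 0.00639074
V_st = 0.0273075
V_srs = s²/n = 53.27/1776 = 0.0299944
deff = V_st / V_srs = 0.0273075/0.0299944 = 0.9104

deff ≈ 0.910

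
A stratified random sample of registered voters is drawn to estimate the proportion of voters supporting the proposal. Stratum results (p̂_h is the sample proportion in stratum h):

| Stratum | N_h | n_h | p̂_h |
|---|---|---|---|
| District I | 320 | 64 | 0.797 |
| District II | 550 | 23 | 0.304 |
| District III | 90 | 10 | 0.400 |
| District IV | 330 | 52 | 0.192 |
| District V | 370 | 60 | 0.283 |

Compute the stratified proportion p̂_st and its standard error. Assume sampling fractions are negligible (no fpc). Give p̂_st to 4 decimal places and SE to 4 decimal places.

p̂_st ≈ 0.3773, SE ≈ 0.0390

N = 1660; stratum weights W_h = N_h/N.
p̂_st = Σ W_h p̂_h = (320·0.797 + 550·0.304 + 90·0.400 + 330·0.192 + 370·0.283)/1660 = 0.37730
V̂(p̂_st) = Σ W_h² p̂_h(1−p̂_h)/(n_h−1):
  stratum District I: (320/1660)²·0.797·0.203/63 = 9.54328e-05
  stratum District II: (550/1660)²·0.304·0.696/22 = 0.00105577
  stratum District III: (90/1660)²·0.400·0.600/9 = 7.83858e-05
  stratum District IV: (330/1660)²·0.192·0.808/51 = 0.000120214
  stratum District V: (370/1660)²·0.283·0.717/59 = 0.00017086
V̂(p̂_st) = 0.00152066; SE = √V̂ = 0.0389957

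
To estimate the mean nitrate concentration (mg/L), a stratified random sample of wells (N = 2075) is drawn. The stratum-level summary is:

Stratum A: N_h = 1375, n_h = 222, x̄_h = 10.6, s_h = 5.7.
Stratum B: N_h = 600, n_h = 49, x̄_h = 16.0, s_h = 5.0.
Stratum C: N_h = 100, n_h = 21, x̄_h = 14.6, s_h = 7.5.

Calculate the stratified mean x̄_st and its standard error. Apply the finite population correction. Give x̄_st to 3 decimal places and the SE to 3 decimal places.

x̄_st ≈ 12.354, SE ≈ 0.313

x̄_st = Σ W_h x̄_h = (1375·10.6 + 600·16.0 + 100·14.6)/2075 = 12.35422
V̂(x̄_st) = Σ W_h² (1 − n_h/N_h) s_h²/n_h, with W_h = N_h/N and N = 2075:
  stratum A: (1375/2075)²·(1 − 222/1375)·5.7²/222 = 0.0538881
  stratum B: (600/2075)²·(1 − 49/600)·5.0²/49 = 0.0391751
  stratum C: (100/2075)²·(1 − 21/100)·7.5²/21 = 0.00491467
V̂(x̄_st) = 0.0979779
SE(x̄_st) = √0.0979779 = 0.313014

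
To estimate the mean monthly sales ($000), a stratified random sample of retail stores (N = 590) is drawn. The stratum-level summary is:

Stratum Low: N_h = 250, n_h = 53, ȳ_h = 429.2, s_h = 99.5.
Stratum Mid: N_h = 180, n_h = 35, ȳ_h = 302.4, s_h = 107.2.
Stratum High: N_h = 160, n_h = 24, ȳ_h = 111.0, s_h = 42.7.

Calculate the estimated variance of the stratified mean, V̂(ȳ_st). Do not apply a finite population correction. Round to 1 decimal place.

V̂(ȳ_st) = Σ W_h² s_h²/n_h, with W_h = N_h/N and N = 590:
  stratum Low: (250/590)²·99.5²/53 = 33.5387
  stratum Mid: (180/590)²·107.2²/35 = 30.5606
  stratum High: (160/590)²·42.7²/24 = 5.58702
V̂(ȳ_st) = 69.6864

V̂(ȳ_st) ≈ 69.7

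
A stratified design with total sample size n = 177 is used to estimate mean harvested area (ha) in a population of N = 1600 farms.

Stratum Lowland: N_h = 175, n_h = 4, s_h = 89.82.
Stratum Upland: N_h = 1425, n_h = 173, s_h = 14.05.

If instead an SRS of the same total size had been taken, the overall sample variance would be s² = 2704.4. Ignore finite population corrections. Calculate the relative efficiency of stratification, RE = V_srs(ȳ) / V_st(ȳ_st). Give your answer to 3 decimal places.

RE ≈ 0.610

V̂(ȳ_st) = Σ W_h² s_h²/n_h, with W_h = N_h/N and N = 1600:
  stratum Lowland: (175/1600)²·89.82²/4 = 24.1281
  stratum Upland: (1425/1600)²·14.05²/173 = 0.905099
V_st = 25.0332
V_srs = s²/n = 2704.4/177 = 15.2791
Relative efficiency = V_srs / V_st = 15.2791/25.0332 = 0.6104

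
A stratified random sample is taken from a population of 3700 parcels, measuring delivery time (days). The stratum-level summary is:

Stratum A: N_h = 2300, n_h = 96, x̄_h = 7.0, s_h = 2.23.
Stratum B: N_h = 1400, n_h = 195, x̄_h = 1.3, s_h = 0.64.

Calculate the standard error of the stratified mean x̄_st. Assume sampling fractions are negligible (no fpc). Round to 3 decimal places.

SE(x̄_st) ≈ 0.143

V̂(x̄_st) = Σ W_h² s_h²/n_h, with W_h = N_h/N and N = 3700:
  stratum A: (2300/3700)²·2.23²/96 = 0.0200166
  stratum B: (1400/3700)²·0.64²/195 = 0.000300731
V̂(x̄_st) = 0.0203173
SE(x̄_st) = √0.0203173 = 0.142539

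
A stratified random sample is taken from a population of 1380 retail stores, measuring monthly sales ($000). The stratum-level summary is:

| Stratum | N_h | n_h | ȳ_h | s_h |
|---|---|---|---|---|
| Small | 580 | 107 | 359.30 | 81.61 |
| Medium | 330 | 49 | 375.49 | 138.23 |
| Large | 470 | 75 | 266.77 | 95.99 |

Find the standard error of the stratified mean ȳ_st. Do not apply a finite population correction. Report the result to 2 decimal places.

V̂(ȳ_st) = Σ W_h² s_h²/n_h, with W_h = N_h/N and N = 1380:
  stratum Small: (580/1380)²·81.61²/107 = 10.9951
  stratum Medium: (330/1380)²·138.23²/49 = 22.2986
  stratum Large: (470/1380)²·95.99²/75 = 14.2504
V̂(ȳ_st) = 47.5442
SE(ȳ_st) = √47.5442 = 6.89523

SE(ȳ_st) ≈ 6.90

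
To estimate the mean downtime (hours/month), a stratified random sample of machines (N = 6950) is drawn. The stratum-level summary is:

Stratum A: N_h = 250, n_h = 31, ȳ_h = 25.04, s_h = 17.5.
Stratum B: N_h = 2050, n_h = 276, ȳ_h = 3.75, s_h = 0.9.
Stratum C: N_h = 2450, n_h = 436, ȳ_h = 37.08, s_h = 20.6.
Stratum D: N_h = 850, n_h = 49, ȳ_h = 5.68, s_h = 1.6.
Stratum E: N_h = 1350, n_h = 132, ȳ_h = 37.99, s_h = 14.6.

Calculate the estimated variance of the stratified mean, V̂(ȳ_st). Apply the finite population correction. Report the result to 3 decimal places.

V̂(ȳ_st) = Σ W_h² (1 − n_h/N_h) s_h²/n_h, with W_h = N_h/N and N = 6950:
  stratum A: (250/6950)²·(1 − 31/250)·17.5²/31 = 0.0111977
  stratum B: (2050/6950)²·(1 − 276/2050)·0.9²/276 = 0.00022096
  stratum C: (2450/6950)²·(1 − 436/2450)·20.6²/436 = 0.0994269
  stratum D: (850/6950)²·(1 − 49/850)·1.6²/49 = 0.00073642
  stratum E: (1350/6950)²·(1 − 132/1350)·14.6²/132 = 0.0549722
V̂(ȳ_st) = 0.166554

V̂(ȳ_st) ≈ 0.167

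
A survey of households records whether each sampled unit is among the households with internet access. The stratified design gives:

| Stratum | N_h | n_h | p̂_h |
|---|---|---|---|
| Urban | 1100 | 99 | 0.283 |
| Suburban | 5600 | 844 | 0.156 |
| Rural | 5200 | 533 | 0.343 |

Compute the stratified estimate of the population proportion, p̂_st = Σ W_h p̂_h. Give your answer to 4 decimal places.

p̂_st ≈ 0.2495

N = 11900; stratum weights W_h = N_h/N.
p̂_st = Σ W_h p̂_h = (1100·0.283 + 5600·0.156 + 5200·0.343)/11900 = 0.24945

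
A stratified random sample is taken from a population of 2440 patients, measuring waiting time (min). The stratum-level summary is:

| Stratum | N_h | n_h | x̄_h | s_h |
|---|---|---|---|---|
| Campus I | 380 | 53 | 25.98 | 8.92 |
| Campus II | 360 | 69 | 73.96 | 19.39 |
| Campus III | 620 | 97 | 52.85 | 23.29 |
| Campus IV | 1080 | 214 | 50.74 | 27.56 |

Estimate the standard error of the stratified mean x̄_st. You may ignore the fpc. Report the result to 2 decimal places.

V̂(x̄_st) = Σ W_h² s_h²/n_h, with W_h = N_h/N and N = 2440:
  stratum Campus I: (380/2440)²·8.92²/53 = 0.0364117
  stratum Campus II: (360/2440)²·19.39²/69 = 0.118613
  stratum Campus III: (620/2440)²·23.29²/97 = 0.361053
  stratum Campus IV: (1080/2440)²·27.56²/214 = 0.695364
V̂(x̄_st) = 1.21144
SE(x̄_st) = √1.21144 = 1.10066

SE(x̄_st) ≈ 1.10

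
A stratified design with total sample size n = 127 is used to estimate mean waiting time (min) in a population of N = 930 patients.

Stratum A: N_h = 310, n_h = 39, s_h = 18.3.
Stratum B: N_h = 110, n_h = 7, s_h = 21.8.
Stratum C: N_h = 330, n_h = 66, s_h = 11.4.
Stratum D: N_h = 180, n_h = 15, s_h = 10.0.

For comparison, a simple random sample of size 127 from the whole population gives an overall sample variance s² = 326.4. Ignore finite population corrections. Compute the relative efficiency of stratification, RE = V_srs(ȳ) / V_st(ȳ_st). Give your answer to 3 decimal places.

RE ≈ 1.070

V̂(ȳ_st) = Σ W_h² s_h²/n_h, with W_h = N_h/N and N = 930:
  stratum A: (310/930)²·18.3²/39 = 0.954103
  stratum B: (110/930)²·21.8²/7 = 0.949805
  stratum C: (330/930)²·11.4²/66 = 0.247929
  stratum D: (180/930)²·10.0²/15 = 0.24974
V_st = 2.40158
V_srs = s²/n = 326.4/127 = 2.57008
Relative efficiency = V_srs / V_st = 2.57008/2.40158 = 1.0702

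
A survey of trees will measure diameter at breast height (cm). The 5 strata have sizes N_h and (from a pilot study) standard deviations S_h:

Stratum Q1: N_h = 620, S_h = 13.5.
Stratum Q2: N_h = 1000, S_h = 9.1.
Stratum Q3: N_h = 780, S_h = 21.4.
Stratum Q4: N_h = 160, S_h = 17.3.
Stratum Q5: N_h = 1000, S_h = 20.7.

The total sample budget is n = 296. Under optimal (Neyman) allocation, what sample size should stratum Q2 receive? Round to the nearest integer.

47

Neyman allocation: n_h = n · N_h S_h / Σ N_i S_i, with n = 296.
  stratum Q1: N_h·S_h = 620·13.5 = 8370.00
  stratum Q2: N_h·S_h = 1000·9.1 = 9100.00
  stratum Q3: N_h·S_h = 780·21.4 = 16692.00
  stratum Q4: N_h·S_h = 160·17.3 = 2768.00
  stratum Q5: N_h·S_h = 1000·20.7 = 20700.00
Σ N_h S_h = 57630.00
n for stratum Q2 = 296·9100.00/57630.00 = 46.740 → 47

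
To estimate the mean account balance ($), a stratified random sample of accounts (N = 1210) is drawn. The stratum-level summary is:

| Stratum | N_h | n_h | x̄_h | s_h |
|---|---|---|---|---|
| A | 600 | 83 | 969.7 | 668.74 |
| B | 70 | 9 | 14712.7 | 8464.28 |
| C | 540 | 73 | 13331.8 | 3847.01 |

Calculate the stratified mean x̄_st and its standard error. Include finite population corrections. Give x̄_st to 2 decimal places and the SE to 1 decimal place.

x̄_st ≈ 7281.72, SE ≈ 243.5

x̄_st = Σ W_h x̄_h = (600·969.7 + 70·14712.7 + 540·13331.8)/1210 = 7281.71983
V̂(x̄_st) = Σ W_h² (1 − n_h/N_h) s_h²/n_h, with W_h = N_h/N and N = 1210:
  stratum A: (600/1210)²·(1 − 83/600)·668.74²/83 = 1141.58
  stratum B: (70/1210)²·(1 − 9/70)·8464.28²/9 = 23216.4
  stratum C: (540/1210)²·(1 − 73/540)·3847.01²/73 = 34919.2
V̂(x̄_st) = 59277.1
SE(x̄_st) = √59277.1 = 243.469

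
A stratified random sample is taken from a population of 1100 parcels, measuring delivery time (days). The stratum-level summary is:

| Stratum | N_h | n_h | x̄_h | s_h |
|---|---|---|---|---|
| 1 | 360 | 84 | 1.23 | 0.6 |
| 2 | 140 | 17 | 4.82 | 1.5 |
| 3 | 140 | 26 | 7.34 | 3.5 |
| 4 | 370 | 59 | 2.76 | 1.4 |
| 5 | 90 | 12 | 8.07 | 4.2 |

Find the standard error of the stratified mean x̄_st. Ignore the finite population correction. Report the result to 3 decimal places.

SE(x̄_st) ≈ 0.154

V̂(x̄_st) = Σ W_h² s_h²/n_h, with W_h = N_h/N and N = 1100:
  stratum 1: (360/1100)²·0.6²/84 = 0.000459032
  stratum 2: (140/1100)²·1.5²/17 = 0.0021439
  stratum 3: (140/1100)²·3.5²/26 = 0.00763191
  stratum 4: (370/1100)²·1.4²/59 = 0.00375857
  stratum 5: (90/1100)²·4.2²/12 = 0.0098405
V̂(x̄_st) = 0.0238339
SE(x̄_st) = √0.0238339 = 0.154382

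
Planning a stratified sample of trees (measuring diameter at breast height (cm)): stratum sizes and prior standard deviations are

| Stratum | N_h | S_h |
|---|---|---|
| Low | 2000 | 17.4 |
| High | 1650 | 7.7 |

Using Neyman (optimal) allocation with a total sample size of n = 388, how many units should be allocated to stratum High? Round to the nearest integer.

Neyman allocation: n_h = n · N_h S_h / Σ N_i S_i, with n = 388.
  stratum Low: N_h·S_h = 2000·17.4 = 34800.00
  stratum High: N_h·S_h = 1650·7.7 = 12705.00
Σ N_h S_h = 47505.00
n for stratum High = 388·12705.00/47505.00 = 103.769 → 104

104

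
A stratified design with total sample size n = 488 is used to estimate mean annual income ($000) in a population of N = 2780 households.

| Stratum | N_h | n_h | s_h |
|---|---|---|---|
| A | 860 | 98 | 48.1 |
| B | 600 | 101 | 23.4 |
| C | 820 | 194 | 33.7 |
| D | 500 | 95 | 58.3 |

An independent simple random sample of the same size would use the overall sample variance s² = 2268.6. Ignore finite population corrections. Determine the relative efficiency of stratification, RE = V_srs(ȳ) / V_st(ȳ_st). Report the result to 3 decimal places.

V̂(ȳ_st) = Σ W_h² s_h²/n_h, with W_h = N_h/N and N = 2780:
  stratum A: (860/2780)²·48.1²/98 = 2.25929
  stratum B: (600/2780)²·23.4²/101 = 0.252536
  stratum C: (820/2780)²·33.7²/194 = 0.509326
  stratum D: (500/2780)²·58.3²/95 = 1.15735
V_st = 4.1785
V_srs = s²/n = 2268.6/488 = 4.64877
Relative efficiency = V_srs / V_st = 4.64877/4.1785 = 1.1125

RE ≈ 1.113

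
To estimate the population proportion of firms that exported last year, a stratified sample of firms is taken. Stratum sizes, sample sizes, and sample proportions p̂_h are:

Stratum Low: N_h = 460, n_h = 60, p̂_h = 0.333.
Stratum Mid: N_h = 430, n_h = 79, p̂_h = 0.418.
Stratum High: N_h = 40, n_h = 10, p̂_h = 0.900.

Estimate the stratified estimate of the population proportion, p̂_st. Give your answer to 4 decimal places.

N = 930; stratum weights W_h = N_h/N.
p̂_st = Σ W_h p̂_h = (460·0.333 + 430·0.418 + 40·0.900)/930 = 0.39669

p̂_st ≈ 0.3967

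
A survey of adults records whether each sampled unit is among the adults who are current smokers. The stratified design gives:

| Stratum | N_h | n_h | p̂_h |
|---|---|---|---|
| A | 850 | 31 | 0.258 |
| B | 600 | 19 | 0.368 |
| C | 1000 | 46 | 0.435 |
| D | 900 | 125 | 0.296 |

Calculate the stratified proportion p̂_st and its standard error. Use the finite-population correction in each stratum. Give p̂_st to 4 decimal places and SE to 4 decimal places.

p̂_st ≈ 0.3407, SE ≈ 0.0370

N = 3350; stratum weights W_h = N_h/N.
p̂_st = Σ W_h p̂_h = (850·0.258 + 600·0.368 + 1000·0.435 + 900·0.296)/3350 = 0.34075
V̂(p̂_st) = Σ W_h² (1 − n_h/N_h) p̂_h(1−p̂_h)/(n_h−1):
  stratum A: (850/3350)²·(1 − 31/850)·0.258·0.742/30 = 0.000395836
  stratum B: (600/3350)²·(1 − 19/600)·0.368·0.632/18 = 0.000401356
  stratum C: (1000/3350)²·(1 − 46/1000)·0.435·0.565/45 = 0.000464284
  stratum D: (900/3350)²·(1 − 125/900)·0.296·0.704/124 = 0.000104447
V̂(p̂_st) = 0.00136592; SE = √V̂ = 0.0369584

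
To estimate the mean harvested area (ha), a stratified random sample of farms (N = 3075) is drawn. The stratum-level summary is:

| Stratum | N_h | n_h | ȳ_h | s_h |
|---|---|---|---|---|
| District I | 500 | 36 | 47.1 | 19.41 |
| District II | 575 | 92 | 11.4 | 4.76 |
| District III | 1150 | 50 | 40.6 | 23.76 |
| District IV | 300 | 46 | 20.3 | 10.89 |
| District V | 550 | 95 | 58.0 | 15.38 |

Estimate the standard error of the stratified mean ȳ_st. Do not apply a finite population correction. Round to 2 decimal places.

SE(ȳ_st) ≈ 1.40

V̂(ȳ_st) = Σ W_h² s_h²/n_h, with W_h = N_h/N and N = 3075:
  stratum District I: (500/3075)²·19.41²/36 = 0.276693
  stratum District II: (575/3075)²·4.76²/92 = 0.00861136
  stratum District III: (1150/3075)²·23.76²/50 = 1.57917
  stratum District IV: (300/3075)²·10.89²/46 = 0.0245386
  stratum District V: (550/3075)²·15.38²/95 = 0.079657
V̂(ȳ_st) = 1.96867
SE(ȳ_st) = √1.96867 = 1.40309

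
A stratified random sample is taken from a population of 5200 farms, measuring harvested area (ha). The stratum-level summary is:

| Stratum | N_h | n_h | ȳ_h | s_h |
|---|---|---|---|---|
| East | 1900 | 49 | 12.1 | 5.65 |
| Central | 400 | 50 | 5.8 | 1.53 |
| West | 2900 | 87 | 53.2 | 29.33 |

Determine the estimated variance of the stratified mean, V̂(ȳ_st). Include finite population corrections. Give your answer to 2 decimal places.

V̂(ȳ_st) = Σ W_h² (1 − n_h/N_h) s_h²/n_h, with W_h = N_h/N and N = 5200:
  stratum East: (1900/5200)²·(1 − 49/1900)·5.65²/49 = 0.0847333
  stratum Central: (400/5200)²·(1 − 50/400)·1.53²/50 = 0.000242401
  stratum West: (2900/5200)²·(1 − 87/2900)·29.33²/87 = 2.98309
V̂(ȳ_st) = 3.06806

V̂(ȳ_st) ≈ 3.07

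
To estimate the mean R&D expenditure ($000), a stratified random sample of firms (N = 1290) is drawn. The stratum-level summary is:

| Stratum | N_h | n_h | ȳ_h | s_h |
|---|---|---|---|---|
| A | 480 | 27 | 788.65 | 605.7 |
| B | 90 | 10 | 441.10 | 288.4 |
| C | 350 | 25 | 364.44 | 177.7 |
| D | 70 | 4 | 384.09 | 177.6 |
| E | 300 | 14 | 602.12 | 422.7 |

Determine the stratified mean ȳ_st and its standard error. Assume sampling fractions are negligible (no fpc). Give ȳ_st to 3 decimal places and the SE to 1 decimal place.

ȳ_st ≈ 583.975, SE ≈ 52.2

ȳ_st = Σ W_h ȳ_h = (480·788.65 + 90·441.10 + 350·364.44 + 70·384.09 + 300·602.12)/1290 = 583.97465
V̂(ȳ_st) = Σ W_h² s_h²/n_h, with W_h = N_h/N and N = 1290:
  stratum A: (480/1290)²·605.7²/27 = 1881.28
  stratum B: (90/1290)²·288.4²/10 = 40.4852
  stratum C: (350/1290)²·177.7²/25 = 92.9804
  stratum D: (70/1290)²·177.6²/4 = 23.219
  stratum E: (300/1290)²·422.7²/14 = 690.239
V̂(ȳ_st) = 2728.21
SE(ȳ_st) = √2728.21 = 52.2323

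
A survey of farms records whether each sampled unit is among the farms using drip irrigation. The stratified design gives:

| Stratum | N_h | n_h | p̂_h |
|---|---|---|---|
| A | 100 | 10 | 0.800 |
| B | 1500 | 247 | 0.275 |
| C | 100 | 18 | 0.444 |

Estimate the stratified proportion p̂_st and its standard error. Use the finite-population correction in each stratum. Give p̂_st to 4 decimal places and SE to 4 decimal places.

p̂_st ≈ 0.3158, SE ≈ 0.0250

N = 1700; stratum weights W_h = N_h/N.
p̂_st = Σ W_h p̂_h = (100·0.800 + 1500·0.275 + 100·0.444)/1700 = 0.31582
V̂(p̂_st) = Σ W_h² (1 − n_h/N_h) p̂_h(1−p̂_h)/(n_h−1):
  stratum A: (100/1700)²·(1 − 10/100)·0.800·0.200/9 = 5.53633e-05
  stratum B: (1500/1700)²·(1 − 247/1500)·0.275·0.725/246 = 0.000527084
  stratum C: (100/1700)²·(1 − 18/100)·0.444·0.556/17 = 4.12026e-05
V̂(p̂_st) = 0.00062365; SE = √V̂ = 0.024973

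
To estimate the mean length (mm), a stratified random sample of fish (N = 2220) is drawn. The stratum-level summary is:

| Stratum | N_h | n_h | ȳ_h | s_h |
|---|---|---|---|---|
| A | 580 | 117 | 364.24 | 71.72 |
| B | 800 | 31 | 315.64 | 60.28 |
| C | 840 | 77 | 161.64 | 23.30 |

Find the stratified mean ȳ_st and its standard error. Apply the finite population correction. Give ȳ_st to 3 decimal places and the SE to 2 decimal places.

ȳ_st = Σ W_h ȳ_h = (580·364.24 + 800·315.64 + 840·161.64)/2220 = 270.06703
V̂(ȳ_st) = Σ W_h² (1 − n_h/N_h) s_h²/n_h, with W_h = N_h/N and N = 2220:
  stratum A: (580/2220)²·(1 − 117/580)·71.72²/117 = 2.39551
  stratum B: (800/2220)²·(1 − 31/800)·60.28²/31 = 14.6317
  stratum C: (840/2220)²·(1 − 77/840)·23.30²/77 = 0.916894
V̂(ȳ_st) = 17.9441
SE(ȳ_st) = √17.9441 = 4.23605

ȳ_st ≈ 270.067, SE ≈ 4.24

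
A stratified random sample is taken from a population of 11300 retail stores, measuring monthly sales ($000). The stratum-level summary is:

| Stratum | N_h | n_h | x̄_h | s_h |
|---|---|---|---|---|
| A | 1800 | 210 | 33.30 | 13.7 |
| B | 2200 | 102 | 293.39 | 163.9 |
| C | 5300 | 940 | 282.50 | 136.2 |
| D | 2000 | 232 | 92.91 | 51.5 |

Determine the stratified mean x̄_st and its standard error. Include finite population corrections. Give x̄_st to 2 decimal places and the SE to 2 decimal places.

x̄_st ≈ 211.37, SE ≈ 3.66

x̄_st = Σ W_h x̄_h = (1800·33.30 + 2200·293.39 + 5300·282.50 + 2000·92.91)/11300 = 211.36885
V̂(x̄_st) = Σ W_h² (1 − n_h/N_h) s_h²/n_h, with W_h = N_h/N and N = 11300:
  stratum A: (1800/11300)²·(1 − 210/1800)·13.7²/210 = 0.0200325
  stratum B: (2200/11300)²·(1 − 102/2200)·163.9²/102 = 9.51983
  stratum C: (5300/11300)²·(1 − 940/5300)·136.2²/940 = 3.57135
  stratum D: (2000/11300)²·(1 − 232/2000)·51.5²/232 = 0.316579
V̂(x̄_st) = 13.4278
SE(x̄_st) = √13.4278 = 3.66439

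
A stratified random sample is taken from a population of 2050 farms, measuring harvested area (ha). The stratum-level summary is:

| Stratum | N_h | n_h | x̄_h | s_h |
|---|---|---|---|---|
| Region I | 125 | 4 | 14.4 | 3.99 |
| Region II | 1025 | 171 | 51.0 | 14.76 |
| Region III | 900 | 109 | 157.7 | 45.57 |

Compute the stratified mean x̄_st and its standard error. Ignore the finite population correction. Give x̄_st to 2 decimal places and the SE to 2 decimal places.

x̄_st = Σ W_h x̄_h = (125·14.4 + 1025·51.0 + 900·157.7)/2050 = 95.61220
V̂(x̄_st) = Σ W_h² s_h²/n_h, with W_h = N_h/N and N = 2050:
  stratum Region I: (125/2050)²·3.99²/4 = 0.0147978
  stratum Region II: (1025/2050)²·14.76²/171 = 0.318505
  stratum Region III: (900/2050)²·45.57²/109 = 3.67205
V̂(x̄_st) = 4.00536
SE(x̄_st) = √4.00536 = 2.00134

x̄_st ≈ 95.61, SE ≈ 2.00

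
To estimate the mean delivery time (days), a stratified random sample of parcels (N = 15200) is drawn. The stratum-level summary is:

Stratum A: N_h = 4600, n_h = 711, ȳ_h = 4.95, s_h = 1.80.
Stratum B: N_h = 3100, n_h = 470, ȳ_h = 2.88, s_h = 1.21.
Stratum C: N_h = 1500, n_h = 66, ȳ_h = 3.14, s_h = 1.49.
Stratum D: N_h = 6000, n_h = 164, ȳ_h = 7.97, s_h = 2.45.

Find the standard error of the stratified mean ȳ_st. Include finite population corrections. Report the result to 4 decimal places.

SE(ȳ_st) ≈ 0.0795

V̂(ȳ_st) = Σ W_h² (1 − n_h/N_h) s_h²/n_h, with W_h = N_h/N and N = 15200:
  stratum A: (4600/15200)²·(1 − 711/4600)·1.80²/711 = 0.000352845
  stratum B: (3100/15200)²·(1 − 470/3100)·1.21²/470 = 0.000109927
  stratum C: (1500/15200)²·(1 − 66/1500)·1.49²/66 = 0.000313171
  stratum D: (6000/15200)²·(1 − 164/6000)·2.45²/164 = 0.00554712
V̂(ȳ_st) = 0.00632306
SE(ȳ_st) = √0.00632306 = 0.0795177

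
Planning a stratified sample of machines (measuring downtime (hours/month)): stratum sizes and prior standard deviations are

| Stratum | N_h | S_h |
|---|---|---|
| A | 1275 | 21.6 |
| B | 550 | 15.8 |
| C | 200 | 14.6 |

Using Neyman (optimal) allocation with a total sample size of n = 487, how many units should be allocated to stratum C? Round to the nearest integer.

Neyman allocation: n_h = n · N_h S_h / Σ N_i S_i, with n = 487.
  stratum A: N_h·S_h = 1275·21.6 = 27540.00
  stratum B: N_h·S_h = 550·15.8 = 8690.00
  stratum C: N_h·S_h = 200·14.6 = 2920.00
Σ N_h S_h = 39150.00
n for stratum C = 487·2920.00/39150.00 = 36.323 → 36

36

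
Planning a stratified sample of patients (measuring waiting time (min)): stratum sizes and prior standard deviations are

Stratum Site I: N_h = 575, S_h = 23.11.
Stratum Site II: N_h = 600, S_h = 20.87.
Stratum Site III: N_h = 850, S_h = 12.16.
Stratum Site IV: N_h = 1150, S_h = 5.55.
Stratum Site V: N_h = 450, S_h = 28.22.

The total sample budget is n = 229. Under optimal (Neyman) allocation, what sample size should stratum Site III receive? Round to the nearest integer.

Neyman allocation: n_h = n · N_h S_h / Σ N_i S_i, with n = 229.
  stratum Site I: N_h·S_h = 575·23.11 = 13288.25
  stratum Site II: N_h·S_h = 600·20.87 = 12522.00
  stratum Site III: N_h·S_h = 850·12.16 = 10336.00
  stratum Site IV: N_h·S_h = 1150·5.55 = 6382.50
  stratum Site V: N_h·S_h = 450·28.22 = 12699.00
Σ N_h S_h = 55227.75
n for stratum Site III = 229·10336.00/55227.75 = 42.858 → 43

43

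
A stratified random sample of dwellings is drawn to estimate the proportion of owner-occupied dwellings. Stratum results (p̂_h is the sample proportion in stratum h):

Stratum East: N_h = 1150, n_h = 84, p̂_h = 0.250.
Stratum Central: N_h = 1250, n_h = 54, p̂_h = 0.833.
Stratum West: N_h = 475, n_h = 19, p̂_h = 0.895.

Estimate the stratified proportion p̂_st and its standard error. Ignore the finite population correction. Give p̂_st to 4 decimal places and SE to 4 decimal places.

p̂_st ≈ 0.6100, SE ≈ 0.0316

N = 2875; stratum weights W_h = N_h/N.
p̂_st = Σ W_h p̂_h = (1150·0.250 + 1250·0.833 + 475·0.895)/2875 = 0.61004
V̂(p̂_st) = Σ W_h² p̂_h(1−p̂_h)/(n_h−1):
  stratum East: (1150/2875)²·0.250·0.750/83 = 0.000361446
  stratum Central: (1250/2875)²·0.833·0.167/53 = 0.000496169
  stratum West: (475/2875)²·0.895·0.105/18 = 0.000142512
V̂(p̂_st) = 0.00100013; SE = √V̂ = 0.0316248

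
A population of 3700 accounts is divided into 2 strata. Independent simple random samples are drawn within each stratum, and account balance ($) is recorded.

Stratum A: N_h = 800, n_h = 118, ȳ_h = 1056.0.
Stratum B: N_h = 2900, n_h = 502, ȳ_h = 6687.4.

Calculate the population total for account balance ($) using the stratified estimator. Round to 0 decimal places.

τ̂_st ≈ 20238260

τ̂_st = Σ N_h ȳ_h = 800·1056.0 + 2900·6687.4 = 20238260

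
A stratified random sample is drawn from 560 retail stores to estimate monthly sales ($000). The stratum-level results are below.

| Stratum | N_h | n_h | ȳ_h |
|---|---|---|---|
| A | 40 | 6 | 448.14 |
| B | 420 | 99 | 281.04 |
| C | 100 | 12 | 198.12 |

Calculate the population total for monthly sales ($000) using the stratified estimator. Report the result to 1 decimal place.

τ̂_st = Σ N_h ȳ_h = 40·448.14 + 420·281.04 + 100·198.12 = 155774.4

τ̂_st ≈ 155774.4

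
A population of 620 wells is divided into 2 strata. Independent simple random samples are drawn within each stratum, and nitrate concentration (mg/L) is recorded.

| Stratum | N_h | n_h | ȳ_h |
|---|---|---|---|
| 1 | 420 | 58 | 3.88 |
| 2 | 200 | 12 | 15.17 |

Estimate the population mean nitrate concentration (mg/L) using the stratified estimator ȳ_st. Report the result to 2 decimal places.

N = Σ N_h = 620. Stratum weights W_h = N_h/N.
ȳ_st = (420·3.88 + 200·15.17) / 620 = 7.5219

ȳ_st ≈ 7.52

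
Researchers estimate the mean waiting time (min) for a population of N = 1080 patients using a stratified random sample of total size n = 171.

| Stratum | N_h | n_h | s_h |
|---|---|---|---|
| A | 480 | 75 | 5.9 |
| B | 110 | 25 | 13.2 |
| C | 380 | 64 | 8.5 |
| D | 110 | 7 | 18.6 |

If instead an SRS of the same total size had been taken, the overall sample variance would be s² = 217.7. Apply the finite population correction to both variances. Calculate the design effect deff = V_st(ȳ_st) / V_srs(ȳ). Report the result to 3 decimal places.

V̂(ȳ_st) = Σ W_h² (1 − n_h/N_h) s_h²/n_h, with W_h = N_h/N and N = 1080:
  stratum A: (480/1080)²·(1 − 75/480)·5.9²/75 = 0.0773556
  stratum B: (110/1080)²·(1 − 25/110)·13.2²/25 = 0.0558691
  stratum C: (380/1080)²·(1 − 64/380)·8.5²/64 = 0.11622
  stratum D: (110/1080)²·(1 − 7/110)·18.6²/7 = 0.480076
V_st = 0.729521
V_srs = (1 − 171/1080)·217.7/171 = 1.07153
deff = V_st / V_srs = 0.729521/1.07153 = 0.6808

deff ≈ 0.681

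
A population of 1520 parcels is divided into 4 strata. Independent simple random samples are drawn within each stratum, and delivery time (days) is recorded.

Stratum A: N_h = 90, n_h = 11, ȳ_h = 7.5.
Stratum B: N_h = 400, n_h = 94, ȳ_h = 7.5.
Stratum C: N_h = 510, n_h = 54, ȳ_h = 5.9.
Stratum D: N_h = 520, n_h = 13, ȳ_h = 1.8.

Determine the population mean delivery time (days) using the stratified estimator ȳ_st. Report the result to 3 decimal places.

N = Σ N_h = 1520. Stratum weights W_h = N_h/N.
ȳ_st = (90·7.5 + 400·7.5 + 510·5.9 + 520·1.8) / 1520 = 5.01316

ȳ_st ≈ 5.013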